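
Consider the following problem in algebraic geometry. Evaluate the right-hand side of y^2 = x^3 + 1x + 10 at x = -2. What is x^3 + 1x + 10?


Compute x^3 + 1x + 10 at x = -2:
x^3 = (-2)^3 = -8
1*x = 1*(-2) = -2
Sum: -8 - 2 + 10 = 0

0


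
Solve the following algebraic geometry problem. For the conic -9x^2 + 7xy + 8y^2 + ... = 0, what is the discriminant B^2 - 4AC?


The discriminant of a conic Ax^2 + Bxy + Cy^2 + ... = 0 is B^2 - 4AC.
B^2 = 7^2 = 49
4AC = 4*(-9)*8 = -288
Discriminant = 49 + 288 = 337

337


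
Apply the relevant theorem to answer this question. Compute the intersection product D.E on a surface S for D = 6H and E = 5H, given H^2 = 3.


Using bilinearity of the intersection pairing on a surface S:
(aH).(bH) = ab * (H.H)
We have H^2 = 3.
D.E = (6H).(5H) = 6*5*3
= 30*3
= 90

90


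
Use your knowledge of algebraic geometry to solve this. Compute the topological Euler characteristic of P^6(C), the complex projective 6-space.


The complex projective space P^6 has one cell in each even real dimension 0, 2, ..., 12.
The cohomology groups are H^{2k}(P^6) = Z for k = 0,...,6, and 0 otherwise.
Euler characteristic = sum of Betti numbers = 1 per even-dimensional cohomology group.
chi(P^6) = 6 + 1 = 7

7


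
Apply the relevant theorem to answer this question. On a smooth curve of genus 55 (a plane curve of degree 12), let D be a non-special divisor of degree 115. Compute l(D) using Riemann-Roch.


First, compute the genus of a smooth plane curve of degree 12:
g = (d-1)(d-2)/2 = (12-1)(12-2)/2 = 55
For a non-special divisor D (i.e., h^1(D) = 0), Riemann-Roch gives:
l(D) = deg(D) - g + 1
Since deg(D) = 115 >= 2g - 1 = 109, D is non-special.
l(D) = 115 - 55 + 1 = 61

61


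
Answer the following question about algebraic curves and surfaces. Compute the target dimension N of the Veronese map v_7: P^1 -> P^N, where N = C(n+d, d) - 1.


The Veronese embedding v_d: P^n -> P^N maps each point to all
degree-d monomials in n+1 homogeneous coordinates.
N = C(n+d, d) - 1
N = C(1+7, 7) - 1
N = C(8, 7) - 1
C(8, 7) = 8
N = 8 - 1 = 7

7


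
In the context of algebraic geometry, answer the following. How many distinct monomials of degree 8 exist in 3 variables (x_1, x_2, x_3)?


The number of degree-8 monomials in 3 variables is C(d+n-1, n-1).
= C(8+3-1, 3-1) = C(10, 2)
= 45

45


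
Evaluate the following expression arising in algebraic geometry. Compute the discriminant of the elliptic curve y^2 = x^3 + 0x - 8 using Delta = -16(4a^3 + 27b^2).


Compute each component:
4a^3 = 4*0^3 = 4*0 = 0
27b^2 = 27*(-8)^2 = 27*64 = 1728
4a^3 + 27b^2 = 0 + 1728 = 1728
Delta = -16*1728 = -27648

-27648


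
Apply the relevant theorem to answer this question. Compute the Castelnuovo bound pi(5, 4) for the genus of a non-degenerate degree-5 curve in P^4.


Castelnuovo's bound: write d - 1 = m(r-1) + epsilon with 0 <= epsilon < r-1.
d - 1 = 5 - 1 = 4
r - 1 = 4 - 1 = 3
4 = 1*3 + 1, so m = 1, epsilon = 1
pi(d, r) = m(m-1)(r-1)/2 + m*epsilon
= 1*0*3/2 + 1*1
= 0/2 + 1
= 0 + 1 = 1

1


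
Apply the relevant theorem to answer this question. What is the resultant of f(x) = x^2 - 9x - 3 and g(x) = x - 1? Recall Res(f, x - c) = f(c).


For Res(f, x - c), we evaluate f at x = c.
f(1) = 1^2 - 9*1 - 3
= 1 - 9 - 3
= -8 - 3 = -11
Res(f, g) = -11

-11


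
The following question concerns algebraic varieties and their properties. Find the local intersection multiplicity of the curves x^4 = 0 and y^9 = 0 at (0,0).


The intersection multiplicity of V(x^a) and V(y^b) at the origin is:
I(O; V(x^4), V(y^9)) = dim_k(k[x,y]/(x^4, y^9))
A basis for k[x,y]/(x^4, y^9) is the set of monomials x^i * y^j
where 0 <= i < 4 and 0 <= j < 9.
The number of such monomials is 4 * 9 = 36

36


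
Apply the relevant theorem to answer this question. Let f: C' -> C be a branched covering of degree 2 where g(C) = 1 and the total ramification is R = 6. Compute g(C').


Riemann-Hurwitz formula: 2g' - 2 = d(2g - 2) + R
Given: d = 2, g = 1, R = 6
2g' - 2 = 2*(2*1 - 2) + 6
2g' - 2 = 2*0 + 6
2g' - 2 = 0 + 6 = 6
2g' = 8
g' = 4

4


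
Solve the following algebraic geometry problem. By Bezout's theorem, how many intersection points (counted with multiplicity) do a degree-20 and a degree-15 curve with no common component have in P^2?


Bezout's theorem states the intersection count equals the product of degrees.
Intersection count = 20 * 15 = 300

300


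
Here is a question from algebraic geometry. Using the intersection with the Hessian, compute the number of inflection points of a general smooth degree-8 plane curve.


For a general smooth plane curve C of degree d, the inflection points are
the intersection of C with its Hessian curve, which has degree 3(d-2).
By Bezout, the total intersection number is d * 3(d-2) = 8 * 18 = 144.
For a general curve every flex is ordinary, so each contributes
multiplicity 1 to C·Hess(C), and the number of distinct inflection
points is 3d(d-2).
Inflection points = 3*8*(8-2) = 3*8*6 = 144

144


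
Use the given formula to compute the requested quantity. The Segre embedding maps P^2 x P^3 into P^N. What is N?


The Segre embedding maps P^m x P^n into P^N via
all products of coordinates from each factor.
N = (m+1)(n+1) - 1
N = (2+1)(3+1) - 1
N = 3*4 - 1
N = 12 - 1 = 11

11


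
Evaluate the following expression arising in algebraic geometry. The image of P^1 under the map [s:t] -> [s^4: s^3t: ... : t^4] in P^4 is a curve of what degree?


The rational normal curve in P^4 is the image of P^1 under the 4-uple Veronese.
A general hyperplane in P^4 pulls back to a degree-4 form on P^1, which has 4 zeros,
so the curve meets a general hyperplane in 4 points. Degree = 4.

4


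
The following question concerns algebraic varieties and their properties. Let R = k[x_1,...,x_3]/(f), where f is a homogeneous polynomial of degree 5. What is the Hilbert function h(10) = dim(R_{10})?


For R = k[x_1,...,x_n]/(f) with f homogeneous of degree e:
The Hilbert series is (1 - t^e)/(1 - t)^n.
So h(d) = C(d+n-1, n-1) - C(d-e+n-1, n-1) for d >= e.
With n=3, e=5, d=10:
C(10+3-1, 3-1) = C(12, 2) = 66
C(10-5+3-1, 3-1) = C(7, 2) = 21
h(10) = 66 - 21 = 45

45


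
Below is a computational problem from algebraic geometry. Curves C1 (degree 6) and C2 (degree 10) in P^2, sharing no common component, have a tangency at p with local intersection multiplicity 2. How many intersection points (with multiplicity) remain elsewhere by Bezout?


By Bezout's theorem, the total intersection number is d1 * d2.
Total = 6 * 10 = 60
Intersection multiplicity at p = 2
Remaining intersections = 60 - 2 = 58

58


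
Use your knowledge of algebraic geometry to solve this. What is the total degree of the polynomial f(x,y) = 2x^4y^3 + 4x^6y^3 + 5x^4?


Examine each term for its total degree (sum of exponents).
  Term '2x^4y^3' has total degree 4+3 = 7.
  Term '4x^6y^3' has total degree 6+3 = 9.
  Term '5x^4' has total degree 4+0 = 4.
The maximum total degree among all terms is 9.

9


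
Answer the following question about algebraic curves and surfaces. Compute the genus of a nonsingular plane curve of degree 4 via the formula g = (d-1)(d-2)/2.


Using the genus formula for smooth plane curves:
g = (d-1)(d-2)/2
g = (4-1)(4-2)/2
g = 3*2/2
g = 6/2 = 3

3


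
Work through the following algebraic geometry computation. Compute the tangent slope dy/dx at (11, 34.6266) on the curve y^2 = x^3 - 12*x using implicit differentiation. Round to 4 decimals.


Using implicit differentiation of y^2 = x^3 - 12*x:
2y * dy/dx = 3x^2 - 12
dy/dx = (3x^2 - 12)/(2y)
Numerator: 3*11^2 - 12 = 351
Denominator: 2*34.6266 = 69.2532
dy/dx = 351/69.2532 = 5.0684

5.0684


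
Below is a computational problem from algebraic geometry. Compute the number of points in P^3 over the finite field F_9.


P^3(F_9) has (q^(n+1) - 1)/(q - 1) points.
= 9^3 + 9^2 + 9^1 + 9^0
= 729 + 81 + 9 + 1
= 820

820


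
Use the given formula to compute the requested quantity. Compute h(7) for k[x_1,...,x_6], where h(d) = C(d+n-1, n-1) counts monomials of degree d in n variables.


The Hilbert function for the polynomial ring in 6 variables is:
h(d) = C(d+n-1, n-1)
h(7) = C(7+6-1, 6-1) = C(12, 5)
= 12! / (5! * 7!)
= 792

792


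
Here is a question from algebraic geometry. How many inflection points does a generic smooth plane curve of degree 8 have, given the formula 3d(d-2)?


For a general smooth plane curve C of degree d, the inflection points are
the intersection of C with its Hessian curve, which has degree 3(d-2).
By Bezout, the total intersection number is d * 3(d-2) = 8 * 18 = 144.
For a general curve every flex is ordinary, so each contributes
multiplicity 1 to C·Hess(C), and the number of distinct inflection
points is 3d(d-2).
Inflection points = 3*8*(8-2) = 3*8*6 = 144

144


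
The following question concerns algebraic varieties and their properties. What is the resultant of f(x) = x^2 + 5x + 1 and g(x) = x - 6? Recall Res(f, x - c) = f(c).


For Res(f, x - c), we evaluate f at x = c.
f(6) = 6^2 + 5*6 + 1
= 36 + 30 + 1
= 66 + 1 = 67
Res(f, g) = 67

67


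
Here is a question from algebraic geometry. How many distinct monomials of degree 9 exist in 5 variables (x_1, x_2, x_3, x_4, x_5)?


The number of degree-9 monomials in 5 variables is C(d+n-1, n-1).
= C(9+5-1, 5-1) = C(13, 4)
= 715

715


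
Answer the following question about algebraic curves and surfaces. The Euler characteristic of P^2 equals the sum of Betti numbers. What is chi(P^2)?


The complex projective space P^2 has one cell in each even real dimension 0, 2, ..., 4.
The cohomology groups are H^{2k}(P^2) = Z for k = 0,...,2, and 0 otherwise.
Euler characteristic = sum of Betti numbers = 1 per even-dimensional cohomology group.
chi(P^2) = 2 + 1 = 3

3


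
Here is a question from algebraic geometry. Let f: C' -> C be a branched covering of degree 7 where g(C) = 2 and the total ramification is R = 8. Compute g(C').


Riemann-Hurwitz formula: 2g' - 2 = d(2g - 2) + R
Given: d = 7, g = 2, R = 8
2g' - 2 = 7*(2*2 - 2) + 8
2g' - 2 = 7*2 + 8
2g' - 2 = 14 + 8 = 22
2g' = 24
g' = 12

12


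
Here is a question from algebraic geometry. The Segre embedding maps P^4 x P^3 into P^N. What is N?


The Segre embedding maps P^m x P^n into P^N via
all products of coordinates from each factor.
N = (m+1)(n+1) - 1
N = (4+1)(3+1) - 1
N = 5*4 - 1
N = 20 - 1 = 19

19


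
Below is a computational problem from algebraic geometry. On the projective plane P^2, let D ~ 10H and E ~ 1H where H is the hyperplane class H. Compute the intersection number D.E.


Using bilinearity of the intersection pairing on the projective plane P^2:
(aH).(bH) = ab * (H.H)
We have H^2 = 1 (Bezout).
D.E = (10H).(1H) = 10*1*1
= 10*1
= 10

10


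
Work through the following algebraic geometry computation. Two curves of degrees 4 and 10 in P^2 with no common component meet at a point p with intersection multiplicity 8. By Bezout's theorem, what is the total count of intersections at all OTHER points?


By Bezout's theorem, the total intersection number is d1 * d2.
Total = 4 * 10 = 40
Intersection multiplicity at p = 8
Remaining intersections = 40 - 8 = 32

32


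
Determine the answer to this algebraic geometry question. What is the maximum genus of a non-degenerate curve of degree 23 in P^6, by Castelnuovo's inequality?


Castelnuovo's bound: write d - 1 = m(r-1) + epsilon with 0 <= epsilon < r-1.
d - 1 = 23 - 1 = 22
r - 1 = 6 - 1 = 5
22 = 4*5 + 2, so m = 4, epsilon = 2
pi(d, r) = m(m-1)(r-1)/2 + m*epsilon
= 4*3*5/2 + 4*2
= 60/2 + 8
= 30 + 8 = 38

38


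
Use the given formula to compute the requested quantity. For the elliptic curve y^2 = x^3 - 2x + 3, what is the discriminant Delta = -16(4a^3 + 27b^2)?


Compute each component:
4a^3 = 4*(-2)^3 = 4*(-8) = -32
27b^2 = 27*3^2 = 27*9 = 243
4a^3 + 27b^2 = -32 + 243 = 211
Delta = -16*211 = -3376

-3376


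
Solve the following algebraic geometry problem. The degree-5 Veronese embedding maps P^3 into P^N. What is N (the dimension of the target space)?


The Veronese embedding v_d: P^n -> P^N maps each point to all
degree-d monomials in n+1 homogeneous coordinates.
N = C(n+d, d) - 1
N = C(3+5, 5) - 1
N = C(8, 5) - 1
C(8, 5) = 56
N = 56 - 1 = 55

55


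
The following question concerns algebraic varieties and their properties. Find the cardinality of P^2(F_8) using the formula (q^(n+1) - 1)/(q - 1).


P^2(F_8) has (q^(n+1) - 1)/(q - 1) points.
= 8^2 + 8^1 + 8^0
= 64 + 8 + 1
= 73

73


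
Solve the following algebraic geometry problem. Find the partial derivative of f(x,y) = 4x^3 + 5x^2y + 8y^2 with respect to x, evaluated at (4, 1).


df/dx = 3*4*x^2 + 2*5*x^1*y
At (4,1): 3*4*4^2 + 2*5*4^1*1
= 192 + 40
= 232

232


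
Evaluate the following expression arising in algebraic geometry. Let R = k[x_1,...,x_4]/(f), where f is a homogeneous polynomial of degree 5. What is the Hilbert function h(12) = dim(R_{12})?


For R = k[x_1,...,x_n]/(f) with f homogeneous of degree e:
The Hilbert series is (1 - t^e)/(1 - t)^n.
So h(d) = C(d+n-1, n-1) - C(d-e+n-1, n-1) for d >= e.
With n=4, e=5, d=12:
C(12+4-1, 4-1) = C(15, 3) = 455
C(12-5+4-1, 4-1) = C(10, 3) = 120
h(12) = 455 - 120 = 335

335


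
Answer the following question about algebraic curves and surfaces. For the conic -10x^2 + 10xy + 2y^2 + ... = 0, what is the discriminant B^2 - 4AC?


The discriminant of a conic Ax^2 + Bxy + Cy^2 + ... = 0 is B^2 - 4AC.
B^2 = 10^2 = 100
4AC = 4*(-10)*2 = -80
Discriminant = 100 + 80 = 180

180


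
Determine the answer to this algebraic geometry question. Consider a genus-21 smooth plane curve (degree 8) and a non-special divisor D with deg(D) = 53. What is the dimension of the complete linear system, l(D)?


First, compute the genus of a smooth plane curve of degree 8:
g = (d-1)(d-2)/2 = (8-1)(8-2)/2 = 21
For a non-special divisor D (i.e., h^1(D) = 0), Riemann-Roch gives:
l(D) = deg(D) - g + 1
Since deg(D) = 53 >= 2g - 1 = 41, D is non-special.
l(D) = 53 - 21 + 1 = 33

33


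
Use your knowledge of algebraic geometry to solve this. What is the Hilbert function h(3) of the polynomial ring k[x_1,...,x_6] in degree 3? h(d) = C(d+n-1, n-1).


The Hilbert function for the polynomial ring in 6 variables is:
h(d) = C(d+n-1, n-1)
h(3) = C(3+6-1, 6-1) = C(8, 5)
= 8! / (5! * 3!)
= 56

56


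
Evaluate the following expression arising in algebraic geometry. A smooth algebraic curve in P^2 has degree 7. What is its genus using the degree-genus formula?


Using the genus formula for smooth plane curves:
g = (d-1)(d-2)/2
g = (7-1)(7-2)/2
g = 6*5/2
g = 30/2 = 15

15


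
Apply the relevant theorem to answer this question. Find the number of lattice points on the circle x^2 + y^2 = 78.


Systematically check integer values of x where x^2 <= 78.
For each valid x, check if 78 - x^2 is a perfect square.
Total integer solutions found: 0

0


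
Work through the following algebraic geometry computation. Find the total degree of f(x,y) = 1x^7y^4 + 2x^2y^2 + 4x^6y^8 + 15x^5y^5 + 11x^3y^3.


Examine each term for its total degree (sum of exponents).
  Term '1x^7y^4' has total degree 7+4 = 11.
  Term '2x^2y^2' has total degree 2+2 = 4.
  Term '4x^6y^8' has total degree 6+8 = 14.
  Term '15x^5y^5' has total degree 5+5 = 10.
  Term '11x^3y^3' has total degree 3+3 = 6.
The maximum total degree among all terms is 14.

14


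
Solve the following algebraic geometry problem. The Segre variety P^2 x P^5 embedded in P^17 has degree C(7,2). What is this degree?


The degree of the Segre variety P^2 x P^5 is C(m+n, m).
= C(7, 2)
= 21

21


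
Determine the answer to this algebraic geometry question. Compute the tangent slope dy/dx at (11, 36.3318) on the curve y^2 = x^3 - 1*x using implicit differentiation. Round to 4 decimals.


Using implicit differentiation of y^2 = x^3 - 1*x:
2y * dy/dx = 3x^2 - 1
dy/dx = (3x^2 - 1)/(2y)
Numerator: 3*11^2 - 1 = 362
Denominator: 2*36.3318 = 72.6636
dy/dx = 362/72.6636 = 4.9819

4.9819


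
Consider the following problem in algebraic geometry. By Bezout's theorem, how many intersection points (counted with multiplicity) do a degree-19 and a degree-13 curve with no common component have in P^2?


Bezout's theorem states the intersection count equals the product of degrees.
Intersection count = 19 * 13 = 247

247


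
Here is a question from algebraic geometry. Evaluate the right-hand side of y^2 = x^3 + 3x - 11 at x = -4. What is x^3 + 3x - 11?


Compute x^3 + 3x - 11 at x = -4:
x^3 = (-4)^3 = -64
3*x = 3*(-4) = -12
Sum: -64 - 12 - 11 = -87

-87


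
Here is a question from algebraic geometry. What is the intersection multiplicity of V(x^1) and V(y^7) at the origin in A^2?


The intersection multiplicity of V(x^a) and V(y^b) at the origin is:
I(O; V(x^1), V(y^7)) = dim_k(k[x,y]/(x^1, y^7))
A basis for k[x,y]/(x^1, y^7) is the set of monomials x^i * y^j
where 0 <= i < 1 and 0 <= j < 7.
The number of such monomials is 1 * 7 = 7

7


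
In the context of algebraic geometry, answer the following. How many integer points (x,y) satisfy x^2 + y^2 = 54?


Systematically check integer values of x where x^2 <= 54.
For each valid x, check if 54 - x^2 is a perfect square.
Total integer solutions found: 0

0


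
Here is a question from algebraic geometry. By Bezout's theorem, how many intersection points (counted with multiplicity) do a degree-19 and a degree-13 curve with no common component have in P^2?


Bezout's theorem states the intersection count equals the product of degrees.
Intersection count = 19 * 13 = 247

247


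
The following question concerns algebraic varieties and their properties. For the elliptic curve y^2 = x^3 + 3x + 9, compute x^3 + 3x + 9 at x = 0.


Compute x^3 + 3x + 9 at x = 0:
x^3 = 0^3 = 0
3*x = 3*0 = 0
Sum: 0 + 0 + 9 = 9

9


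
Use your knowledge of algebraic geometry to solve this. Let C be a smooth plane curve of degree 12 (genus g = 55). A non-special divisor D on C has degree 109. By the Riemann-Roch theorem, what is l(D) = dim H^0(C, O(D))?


First, compute the genus of a smooth plane curve of degree 12:
g = (d-1)(d-2)/2 = (12-1)(12-2)/2 = 55
For a non-special divisor D (i.e., h^1(D) = 0), Riemann-Roch gives:
l(D) = deg(D) - g + 1
Since deg(D) = 109 >= 2g - 1 = 109, D is non-special.
l(D) = 109 - 55 + 1 = 55

55


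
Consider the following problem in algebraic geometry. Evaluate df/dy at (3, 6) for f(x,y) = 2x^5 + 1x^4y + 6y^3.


df/dy = 1*x^4 + 3*6*y^2
At (3,6): 1*3^4 + 3*6*6^2
= 81 + 648
= 729

729


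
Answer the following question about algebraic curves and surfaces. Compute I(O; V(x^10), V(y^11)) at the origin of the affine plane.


The intersection multiplicity of V(x^a) and V(y^b) at the origin is:
I(O; V(x^10), V(y^11)) = dim_k(k[x,y]/(x^10, y^11))
A basis for k[x,y]/(x^10, y^11) is the set of monomials x^i * y^j
where 0 <= i < 10 and 0 <= j < 11.
The number of such monomials is 10 * 11 = 110

110


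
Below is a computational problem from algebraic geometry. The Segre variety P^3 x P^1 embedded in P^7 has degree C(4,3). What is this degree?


The degree of the Segre variety P^3 x P^1 is C(m+n, m).
= C(4, 3)
= 4

4


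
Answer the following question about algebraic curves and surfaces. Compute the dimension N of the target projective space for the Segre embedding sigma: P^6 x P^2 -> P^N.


The Segre embedding maps P^m x P^n into P^N via
all products of coordinates from each factor.
N = (m+1)(n+1) - 1
N = (6+1)(2+1) - 1
N = 7*3 - 1
N = 21 - 1 = 20

20


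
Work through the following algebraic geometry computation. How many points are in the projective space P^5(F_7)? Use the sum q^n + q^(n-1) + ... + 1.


P^5(F_7) has (q^(n+1) - 1)/(q - 1) points.
= 7^5 + 7^4 + 7^3 + 7^2 + 7^1 + 7^0
= 16807 + 2401 + 343 + 49 + 7 + 1
= 19608

19608


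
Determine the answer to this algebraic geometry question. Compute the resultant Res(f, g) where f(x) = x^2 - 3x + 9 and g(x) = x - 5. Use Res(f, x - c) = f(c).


For Res(f, x - c), we evaluate f at x = c.
f(5) = 5^2 - 3*5 + 9
= 25 - 15 + 9
= 10 + 9 = 19
Res(f, g) = 19

19


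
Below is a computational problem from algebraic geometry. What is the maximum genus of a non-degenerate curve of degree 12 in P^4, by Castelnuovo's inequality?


Castelnuovo's bound: write d - 1 = m(r-1) + epsilon with 0 <= epsilon < r-1.
d - 1 = 12 - 1 = 11
r - 1 = 4 - 1 = 3
11 = 3*3 + 2, so m = 3, epsilon = 2
pi(d, r) = m(m-1)(r-1)/2 + m*epsilon
= 3*2*3/2 + 3*2
= 18/2 + 6
= 9 + 6 = 15

15


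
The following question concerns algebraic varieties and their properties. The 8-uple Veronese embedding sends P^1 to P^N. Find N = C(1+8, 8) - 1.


The Veronese embedding v_d: P^n -> P^N maps each point to all
degree-d monomials in n+1 homogeneous coordinates.
N = C(n+d, d) - 1
N = C(1+8, 8) - 1
N = C(9, 8) - 1
C(9, 8) = 9
N = 9 - 1 = 8

8


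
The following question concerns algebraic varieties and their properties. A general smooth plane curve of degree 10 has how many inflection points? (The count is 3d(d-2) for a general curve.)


For a general smooth plane curve C of degree d, the inflection points are
the intersection of C with its Hessian curve, which has degree 3(d-2).
By Bezout, the total intersection number is d * 3(d-2) = 10 * 24 = 240.
For a general curve every flex is ordinary, so each contributes
multiplicity 1 to C·Hess(C), and the number of distinct inflection
points is 3d(d-2).
Inflection points = 3*10*(10-2) = 3*10*8 = 240

240


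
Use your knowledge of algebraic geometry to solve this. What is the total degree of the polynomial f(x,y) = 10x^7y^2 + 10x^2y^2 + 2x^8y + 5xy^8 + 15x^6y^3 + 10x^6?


Examine each term for its total degree (sum of exponents).
  Term '10x^7y^2' has total degree 7+2 = 9.
  Term '10x^2y^2' has total degree 2+2 = 4.
  Term '2x^8y' has total degree 8+1 = 9.
  Term '5xy^8' has total degree 1+8 = 9.
  Term '15x^6y^3' has total degree 6+3 = 9.
  Term '10x^6' has total degree 6+0 = 6.
The maximum total degree among all terms is 9.

9


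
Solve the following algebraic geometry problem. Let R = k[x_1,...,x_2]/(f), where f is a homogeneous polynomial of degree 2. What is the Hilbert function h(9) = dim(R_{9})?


For R = k[x_1,...,x_n]/(f) with f homogeneous of degree e:
The Hilbert series is (1 - t^e)/(1 - t)^n.
So h(d) = C(d+n-1, n-1) - C(d-e+n-1, n-1) for d >= e.
With n=2, e=2, d=9:
C(9+2-1, 2-1) = C(10, 1) = 10
C(9-2+2-1, 2-1) = C(8, 1) = 8
h(9) = 10 - 8 = 2

2


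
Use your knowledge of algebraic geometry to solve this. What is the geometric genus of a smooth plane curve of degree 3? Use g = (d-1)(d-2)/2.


Using the genus formula for smooth plane curves:
g = (d-1)(d-2)/2
g = (3-1)(3-2)/2
g = 2*1/2
g = 2/2 = 1

1


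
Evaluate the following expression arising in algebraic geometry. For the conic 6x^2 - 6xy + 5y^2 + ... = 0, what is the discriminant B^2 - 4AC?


The discriminant of a conic Ax^2 + Bxy + Cy^2 + ... = 0 is B^2 - 4AC.
B^2 = (-6)^2 = 36
4AC = 4*6*5 = 120
Discriminant = 36 - 120 = -84

-84


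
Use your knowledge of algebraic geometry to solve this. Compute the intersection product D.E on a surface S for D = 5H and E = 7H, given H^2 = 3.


Using bilinearity of the intersection pairing on a surface S:
(aH).(bH) = ab * (H.H)
We have H^2 = 3.
D.E = (5H).(7H) = 5*7*3
= 35*3
= 105

105


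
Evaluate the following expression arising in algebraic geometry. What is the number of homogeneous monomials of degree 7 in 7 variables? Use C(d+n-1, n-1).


The number of degree-7 monomials in 7 variables is C(d+n-1, n-1).
= C(7+7-1, 7-1) = C(13, 6)
= 1716

1716


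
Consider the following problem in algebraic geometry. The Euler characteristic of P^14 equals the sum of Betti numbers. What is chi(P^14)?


The complex projective space P^14 has one cell in each even real dimension 0, 2, ..., 28.
The cohomology groups are H^{2k}(P^14) = Z for k = 0,...,14, and 0 otherwise.
Euler characteristic = sum of Betti numbers = 1 per even-dimensional cohomology group.
chi(P^14) = 14 + 1 = 15

15


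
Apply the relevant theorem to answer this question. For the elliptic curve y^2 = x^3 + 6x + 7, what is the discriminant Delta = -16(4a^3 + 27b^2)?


Compute each component:
4a^3 = 4*6^3 = 4*216 = 864
27b^2 = 27*7^2 = 27*49 = 1323
4a^3 + 27b^2 = 864 + 1323 = 2187
Delta = -16*2187 = -34992

-34992


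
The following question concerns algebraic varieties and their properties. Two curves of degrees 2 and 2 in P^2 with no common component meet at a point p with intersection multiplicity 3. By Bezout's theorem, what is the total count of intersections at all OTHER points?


By Bezout's theorem, the total intersection number is d1 * d2.
Total = 2 * 2 = 4
Intersection multiplicity at p = 3
Remaining intersections = 4 - 3 = 1

1


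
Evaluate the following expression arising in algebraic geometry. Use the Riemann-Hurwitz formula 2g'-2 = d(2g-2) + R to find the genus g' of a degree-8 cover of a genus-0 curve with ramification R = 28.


Riemann-Hurwitz formula: 2g' - 2 = d(2g - 2) + R
Given: d = 8, g = 0, R = 28
2g' - 2 = 8*(2*0 - 2) + 28
2g' - 2 = 8*(-2) + 28
2g' - 2 = -16 + 28 = 12
2g' = 14
g' = 7

7


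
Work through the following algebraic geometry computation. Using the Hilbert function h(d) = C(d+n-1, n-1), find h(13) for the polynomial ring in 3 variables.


The Hilbert function for the polynomial ring in 3 variables is:
h(d) = C(d+n-1, n-1)
h(13) = C(13+3-1, 3-1) = C(15, 2)
= 15! / (2! * 13!)
= 105

105


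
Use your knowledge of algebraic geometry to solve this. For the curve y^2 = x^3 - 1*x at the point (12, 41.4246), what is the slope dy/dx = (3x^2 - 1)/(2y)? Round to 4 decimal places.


Using implicit differentiation of y^2 = x^3 - 1*x:
2y * dy/dx = 3x^2 - 1
dy/dx = (3x^2 - 1)/(2y)
Numerator: 3*12^2 - 1 = 431
Denominator: 2*41.4246 = 82.8492
dy/dx = 431/82.8492 = 5.2022

5.2022


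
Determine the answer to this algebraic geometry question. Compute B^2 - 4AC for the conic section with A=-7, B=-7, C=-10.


The discriminant of a conic Ax^2 + Bxy + Cy^2 + ... = 0 is B^2 - 4AC.
B^2 = (-7)^2 = 49
4AC = 4*(-7)*(-10) = 280
Discriminant = 49 - 280 = -231

-231


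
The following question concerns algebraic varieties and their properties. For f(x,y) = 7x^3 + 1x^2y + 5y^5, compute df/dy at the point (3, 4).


df/dy = 1*x^2 + 5*5*y^4
At (3,4): 1*3^2 + 5*5*4^4
= 9 + 6400
= 6409

6409


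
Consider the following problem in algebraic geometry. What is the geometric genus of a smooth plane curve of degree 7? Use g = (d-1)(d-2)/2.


Using the genus formula for smooth plane curves:
g = (d-1)(d-2)/2
g = (7-1)(7-2)/2
g = 6*5/2
g = 30/2 = 15

15


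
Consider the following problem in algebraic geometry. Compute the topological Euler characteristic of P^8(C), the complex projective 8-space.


The complex projective space P^8 has one cell in each even real dimension 0, 2, ..., 16.
The cohomology groups are H^{2k}(P^8) = Z for k = 0,...,8, and 0 otherwise.
Euler characteristic = sum of Betti numbers = 1 per even-dimensional cohomology group.
chi(P^8) = 8 + 1 = 9

9


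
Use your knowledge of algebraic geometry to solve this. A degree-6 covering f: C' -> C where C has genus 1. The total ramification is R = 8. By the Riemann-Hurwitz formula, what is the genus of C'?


Riemann-Hurwitz formula: 2g' - 2 = d(2g - 2) + R
Given: d = 6, g = 1, R = 8
2g' - 2 = 6*(2*1 - 2) + 8
2g' - 2 = 6*0 + 8
2g' - 2 = 0 + 8 = 8
2g' = 10
g' = 5

5


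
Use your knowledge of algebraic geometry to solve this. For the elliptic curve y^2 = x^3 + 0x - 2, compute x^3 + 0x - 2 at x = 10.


Compute x^3 + 0x - 2 at x = 10:
x^3 = 10^3 = 1000
0*x = 0*10 = 0
Sum: 1000 + 0 - 2 = 998

998


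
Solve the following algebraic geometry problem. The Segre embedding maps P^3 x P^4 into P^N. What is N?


The Segre embedding maps P^m x P^n into P^N via
all products of coordinates from each factor.
N = (m+1)(n+1) - 1
N = (3+1)(4+1) - 1
N = 4*5 - 1
N = 20 - 1 = 19

19


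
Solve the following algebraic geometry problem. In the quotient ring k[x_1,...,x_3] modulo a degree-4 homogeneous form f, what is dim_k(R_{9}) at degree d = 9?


For R = k[x_1,...,x_n]/(f) with f homogeneous of degree e:
The Hilbert series is (1 - t^e)/(1 - t)^n.
So h(d) = C(d+n-1, n-1) - C(d-e+n-1, n-1) for d >= e.
With n=3, e=4, d=9:
C(9+3-1, 3-1) = C(11, 2) = 55
C(9-4+3-1, 3-1) = C(7, 2) = 21
h(9) = 55 - 21 = 34

34


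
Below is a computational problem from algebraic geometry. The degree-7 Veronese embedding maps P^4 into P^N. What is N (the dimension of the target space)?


The Veronese embedding v_d: P^n -> P^N maps each point to all
degree-d monomials in n+1 homogeneous coordinates.
N = C(n+d, d) - 1
N = C(4+7, 7) - 1
N = C(11, 7) - 1
C(11, 7) = 330
N = 330 - 1 = 329

329


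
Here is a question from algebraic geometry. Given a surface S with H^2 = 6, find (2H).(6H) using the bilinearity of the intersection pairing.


Using bilinearity of the intersection pairing on a surface S:
(aH).(bH) = ab * (H.H)
We have H^2 = 6.
D.E = (2H).(6H) = 2*6*6
= 12*6
= 72

72


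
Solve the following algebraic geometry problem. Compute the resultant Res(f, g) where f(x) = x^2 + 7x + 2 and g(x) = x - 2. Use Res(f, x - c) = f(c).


For Res(f, x - c), we evaluate f at x = c.
f(2) = 2^2 + 7*2 + 2
= 4 + 14 + 2
= 18 + 2 = 20
Res(f, g) = 20

20


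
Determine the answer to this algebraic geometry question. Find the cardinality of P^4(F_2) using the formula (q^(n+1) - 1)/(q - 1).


P^4(F_2) has (q^(n+1) - 1)/(q - 1) points.
= 2^4 + 2^3 + 2^2 + 2^1 + 2^0
= 16 + 8 + 4 + 2 + 1
= 31

31


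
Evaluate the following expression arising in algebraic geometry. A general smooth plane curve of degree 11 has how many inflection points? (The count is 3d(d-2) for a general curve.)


For a general smooth plane curve C of degree d, the inflection points are
the intersection of C with its Hessian curve, which has degree 3(d-2).
By Bezout, the total intersection number is d * 3(d-2) = 11 * 27 = 297.
For a general curve every flex is ordinary, so each contributes
multiplicity 1 to C·Hess(C), and the number of distinct inflection
points is 3d(d-2).
Inflection points = 3*11*(11-2) = 3*11*9 = 297

297


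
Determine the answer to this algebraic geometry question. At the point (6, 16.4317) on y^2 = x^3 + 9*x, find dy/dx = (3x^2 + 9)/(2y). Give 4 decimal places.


Using implicit differentiation of y^2 = x^3 + 9*x:
2y * dy/dx = 3x^2 + 9
dy/dx = (3x^2 + 9)/(2y)
Numerator: 3*6^2 + 9 = 117
Denominator: 2*16.4317 = 32.8634
dy/dx = 117/32.8634 = 3.5602

3.5602


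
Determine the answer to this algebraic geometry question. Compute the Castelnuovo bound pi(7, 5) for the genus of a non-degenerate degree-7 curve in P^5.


Castelnuovo's bound: write d - 1 = m(r-1) + epsilon with 0 <= epsilon < r-1.
d - 1 = 7 - 1 = 6
r - 1 = 5 - 1 = 4
6 = 1*4 + 2, so m = 1, epsilon = 2
pi(d, r) = m(m-1)(r-1)/2 + m*epsilon
= 1*0*4/2 + 1*2
= 0/2 + 2
= 0 + 2 = 2

2


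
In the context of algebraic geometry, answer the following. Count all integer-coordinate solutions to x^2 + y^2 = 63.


Systematically check integer values of x where x^2 <= 63.
For each valid x, check if 63 - x^2 is a perfect square.
Total integer solutions found: 0

0


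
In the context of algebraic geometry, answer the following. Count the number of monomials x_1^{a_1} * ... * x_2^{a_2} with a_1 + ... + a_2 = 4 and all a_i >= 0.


The number of degree-4 monomials in 2 variables is C(d+n-1, n-1).
= C(4+2-1, 2-1) = C(5, 1)
= 5

5


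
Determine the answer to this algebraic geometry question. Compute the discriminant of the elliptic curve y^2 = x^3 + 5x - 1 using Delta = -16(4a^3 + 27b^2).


Compute each component:
4a^3 = 4*5^3 = 4*125 = 500
27b^2 = 27*(-1)^2 = 27*1 = 27
4a^3 + 27b^2 = 500 + 27 = 527
Delta = -16*527 = -8432

-8432


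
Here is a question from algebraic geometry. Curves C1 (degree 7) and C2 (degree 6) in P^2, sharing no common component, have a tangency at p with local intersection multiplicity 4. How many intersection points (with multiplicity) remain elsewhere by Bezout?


By Bezout's theorem, the total intersection number is d1 * d2.
Total = 7 * 6 = 42
Intersection multiplicity at p = 4
Remaining intersections = 42 - 4 = 38

38


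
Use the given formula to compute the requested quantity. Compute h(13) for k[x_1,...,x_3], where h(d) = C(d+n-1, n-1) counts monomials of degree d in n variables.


The Hilbert function for the polynomial ring in 3 variables is:
h(d) = C(d+n-1, n-1)
h(13) = C(13+3-1, 3-1) = C(15, 2)
= 15! / (2! * 13!)
= 105

105


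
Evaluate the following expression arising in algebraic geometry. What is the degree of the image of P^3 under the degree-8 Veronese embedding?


The Veronese variety v_8(P^3) has degree d^r.
d^r = 8^3 = 512

512


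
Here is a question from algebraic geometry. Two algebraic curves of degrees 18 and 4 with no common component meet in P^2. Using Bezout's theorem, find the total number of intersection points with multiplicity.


Bezout's theorem states the intersection count equals the product of degrees.
Intersection count = 18 * 4 = 72

72


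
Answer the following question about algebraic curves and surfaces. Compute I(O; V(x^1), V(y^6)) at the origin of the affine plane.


The intersection multiplicity of V(x^a) and V(y^b) at the origin is:
I(O; V(x^1), V(y^6)) = dim_k(k[x,y]/(x^1, y^6))
A basis for k[x,y]/(x^1, y^6) is the set of monomials x^i * y^j
where 0 <= i < 1 and 0 <= j < 6.
The number of such monomials is 1 * 6 = 6

6


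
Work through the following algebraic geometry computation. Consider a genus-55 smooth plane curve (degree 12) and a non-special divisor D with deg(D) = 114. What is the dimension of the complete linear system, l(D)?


First, compute the genus of a smooth plane curve of degree 12:
g = (d-1)(d-2)/2 = (12-1)(12-2)/2 = 55
For a non-special divisor D (i.e., h^1(D) = 0), Riemann-Roch gives:
l(D) = deg(D) - g + 1
Since deg(D) = 114 >= 2g - 1 = 109, D is non-special.
l(D) = 114 - 55 + 1 = 60

60


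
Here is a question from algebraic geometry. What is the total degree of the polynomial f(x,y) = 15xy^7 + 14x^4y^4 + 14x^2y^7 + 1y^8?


Examine each term for its total degree (sum of exponents).
  Term '15xy^7' has total degree 1+7 = 8.
  Term '14x^4y^4' has total degree 4+4 = 8.
  Term '14x^2y^7' has total degree 2+7 = 9.
  Term '1y^8' has total degree 0+8 = 8.
The maximum total degree among all terms is 9.

9


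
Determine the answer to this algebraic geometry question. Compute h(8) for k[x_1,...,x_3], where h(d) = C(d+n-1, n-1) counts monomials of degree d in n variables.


The Hilbert function for the polynomial ring in 3 variables is:
h(d) = C(d+n-1, n-1)
h(8) = C(8+3-1, 3-1) = C(10, 2)
= 10! / (2! * 8!)
= 45

45


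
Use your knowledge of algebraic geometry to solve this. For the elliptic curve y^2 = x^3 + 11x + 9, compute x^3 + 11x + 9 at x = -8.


Compute x^3 + 11x + 9 at x = -8:
x^3 = (-8)^3 = -512
11*x = 11*(-8) = -88
Sum: -512 - 88 + 9 = -591

-591


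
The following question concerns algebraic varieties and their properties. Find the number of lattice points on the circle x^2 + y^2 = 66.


Systematically check integer values of x where x^2 <= 66.
For each valid x, check if 66 - x^2 is a perfect square.
Total integer solutions found: 0

0


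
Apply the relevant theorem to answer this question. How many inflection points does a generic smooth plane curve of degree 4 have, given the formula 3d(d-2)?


For a general smooth plane curve C of degree d, the inflection points are
the intersection of C with its Hessian curve, which has degree 3(d-2).
By Bezout, the total intersection number is d * 3(d-2) = 4 * 6 = 24.
For a general curve every flex is ordinary, so each contributes
multiplicity 1 to C·Hess(C), and the number of distinct inflection
points is 3d(d-2).
Inflection points = 3*4*(4-2) = 3*4*2 = 24

24


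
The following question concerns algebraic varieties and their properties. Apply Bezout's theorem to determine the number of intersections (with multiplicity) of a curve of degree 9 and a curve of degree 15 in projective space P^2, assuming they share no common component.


Bezout's theorem states the intersection count equals the product of degrees.
Intersection count = 9 * 15 = 135

135


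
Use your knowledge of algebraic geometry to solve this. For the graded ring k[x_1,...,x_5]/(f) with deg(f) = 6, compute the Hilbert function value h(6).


For R = k[x_1,...,x_n]/(f) with f homogeneous of degree e:
The Hilbert series is (1 - t^e)/(1 - t)^n.
So h(d) = C(d+n-1, n-1) - C(d-e+n-1, n-1) for d >= e.
With n=5, e=6, d=6:
C(6+5-1, 5-1) = C(10, 4) = 210
C(6-6+5-1, 5-1) = C(4, 4) = 1
h(6) = 210 - 1 = 209

209


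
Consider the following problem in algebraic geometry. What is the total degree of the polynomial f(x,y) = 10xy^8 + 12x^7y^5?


Examine each term for its total degree (sum of exponents).
  Term '10xy^8' has total degree 1+8 = 9.
  Term '12x^7y^5' has total degree 7+5 = 12.
The maximum total degree among all terms is 12.

12


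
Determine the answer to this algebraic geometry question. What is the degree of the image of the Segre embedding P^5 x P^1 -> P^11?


The degree of the Segre variety P^5 x P^1 is C(m+n, m).
= C(6, 5)
= 6

6


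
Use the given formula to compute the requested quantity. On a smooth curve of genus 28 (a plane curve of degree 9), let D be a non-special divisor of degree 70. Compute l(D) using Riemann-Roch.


First, compute the genus of a smooth plane curve of degree 9:
g = (d-1)(d-2)/2 = (9-1)(9-2)/2 = 28
For a non-special divisor D (i.e., h^1(D) = 0), Riemann-Roch gives:
l(D) = deg(D) - g + 1
Since deg(D) = 70 >= 2g - 1 = 55, D is non-special.
l(D) = 70 - 28 + 1 = 43

43


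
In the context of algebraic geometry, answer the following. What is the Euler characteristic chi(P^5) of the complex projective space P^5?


The complex projective space P^5 has one cell in each even real dimension 0, 2, ..., 10.
The cohomology groups are H^{2k}(P^5) = Z for k = 0,...,5, and 0 otherwise.
Euler characteristic = sum of Betti numbers = 1 per even-dimensional cohomology group.
chi(P^5) = 5 + 1 = 6

6


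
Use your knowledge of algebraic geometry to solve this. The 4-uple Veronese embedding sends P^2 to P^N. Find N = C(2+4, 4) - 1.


The Veronese embedding v_d: P^n -> P^N maps each point to all
degree-d monomials in n+1 homogeneous coordinates.
N = C(n+d, d) - 1
N = C(2+4, 4) - 1
N = C(6, 4) - 1
C(6, 4) = 15
N = 15 - 1 = 14

14


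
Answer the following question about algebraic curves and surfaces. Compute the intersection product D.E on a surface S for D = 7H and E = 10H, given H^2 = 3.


Using bilinearity of the intersection pairing on a surface S:
(aH).(bH) = ab * (H.H)
We have H^2 = 3.
D.E = (7H).(10H) = 7*10*3
= 70*3
= 210

210


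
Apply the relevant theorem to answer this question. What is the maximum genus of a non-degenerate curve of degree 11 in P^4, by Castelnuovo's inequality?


Castelnuovo's bound: write d - 1 = m(r-1) + epsilon with 0 <= epsilon < r-1.
d - 1 = 11 - 1 = 10
r - 1 = 4 - 1 = 3
10 = 3*3 + 1, so m = 3, epsilon = 1
pi(d, r) = m(m-1)(r-1)/2 + m*epsilon
= 3*2*3/2 + 3*1
= 18/2 + 3
= 9 + 3 = 12

12


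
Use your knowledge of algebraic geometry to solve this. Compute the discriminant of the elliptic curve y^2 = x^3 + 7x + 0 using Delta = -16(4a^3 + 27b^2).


Compute each component:
4a^3 = 4*7^3 = 4*343 = 1372
27b^2 = 27*0^2 = 27*0 = 0
4a^3 + 27b^2 = 1372 + 0 = 1372
Delta = -16*1372 = -21952

-21952


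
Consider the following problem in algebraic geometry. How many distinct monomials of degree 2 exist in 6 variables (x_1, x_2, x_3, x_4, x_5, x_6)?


The number of degree-2 monomials in 6 variables is C(d+n-1, n-1).
= C(2+6-1, 6-1) = C(7, 5)
= 21

21


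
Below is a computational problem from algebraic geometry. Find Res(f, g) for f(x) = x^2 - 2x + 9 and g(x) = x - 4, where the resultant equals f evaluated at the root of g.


For Res(f, x - c), we evaluate f at x = c.
f(4) = 4^2 - 2*4 + 9
= 16 - 8 + 9
= 8 + 9 = 17
Res(f, g) = 17

17
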